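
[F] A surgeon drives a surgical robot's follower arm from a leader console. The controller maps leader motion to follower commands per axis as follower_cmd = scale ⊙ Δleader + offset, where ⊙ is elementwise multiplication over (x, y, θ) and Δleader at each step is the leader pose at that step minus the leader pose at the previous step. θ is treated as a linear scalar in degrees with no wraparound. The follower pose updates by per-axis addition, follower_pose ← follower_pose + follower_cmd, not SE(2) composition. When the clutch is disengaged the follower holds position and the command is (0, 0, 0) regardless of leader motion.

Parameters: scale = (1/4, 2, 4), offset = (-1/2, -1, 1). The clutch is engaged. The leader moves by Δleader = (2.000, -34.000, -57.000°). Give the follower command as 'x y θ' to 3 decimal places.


axis x: 1/4·2.000 + -1/2 = 0.000
axis y: 2·-34.000 + -1 = -69.000
axis θ: 4·-57.000 + 1 = -227.000

0.000 -69.000 -227.000


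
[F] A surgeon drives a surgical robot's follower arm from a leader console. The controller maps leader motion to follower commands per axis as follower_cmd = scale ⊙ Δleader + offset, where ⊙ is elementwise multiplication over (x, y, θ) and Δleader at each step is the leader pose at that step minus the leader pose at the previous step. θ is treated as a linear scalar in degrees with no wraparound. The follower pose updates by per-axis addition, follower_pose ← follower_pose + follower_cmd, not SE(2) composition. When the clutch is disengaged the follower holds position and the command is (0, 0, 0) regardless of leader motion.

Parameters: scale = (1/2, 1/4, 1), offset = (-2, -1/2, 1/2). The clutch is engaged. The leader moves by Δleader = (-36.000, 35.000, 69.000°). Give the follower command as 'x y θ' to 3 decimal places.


axis x: 1/2·-36.000 + -2 = -20.000
axis y: 1/4·35.000 + -1/2 = 8.250
axis θ: 1·69.000 + 1/2 = 69.500

-20.000 8.250 69.500


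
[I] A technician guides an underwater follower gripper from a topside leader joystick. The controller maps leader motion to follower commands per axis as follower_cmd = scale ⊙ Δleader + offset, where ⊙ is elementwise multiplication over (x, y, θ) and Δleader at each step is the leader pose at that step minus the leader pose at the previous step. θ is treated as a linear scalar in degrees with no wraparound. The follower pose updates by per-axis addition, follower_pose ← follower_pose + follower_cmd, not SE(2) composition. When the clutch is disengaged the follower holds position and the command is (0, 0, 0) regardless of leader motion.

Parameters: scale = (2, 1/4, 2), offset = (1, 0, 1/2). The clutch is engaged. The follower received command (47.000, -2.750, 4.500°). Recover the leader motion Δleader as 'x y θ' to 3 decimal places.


23.000 -11.000 2.000

axis x: (47.000 − 1) / (2) = 23.000
axis y: (-2.750 − 0) / (1/4) = -11.000
axis θ: (4.500 − 1/2) / (2) = 2.000


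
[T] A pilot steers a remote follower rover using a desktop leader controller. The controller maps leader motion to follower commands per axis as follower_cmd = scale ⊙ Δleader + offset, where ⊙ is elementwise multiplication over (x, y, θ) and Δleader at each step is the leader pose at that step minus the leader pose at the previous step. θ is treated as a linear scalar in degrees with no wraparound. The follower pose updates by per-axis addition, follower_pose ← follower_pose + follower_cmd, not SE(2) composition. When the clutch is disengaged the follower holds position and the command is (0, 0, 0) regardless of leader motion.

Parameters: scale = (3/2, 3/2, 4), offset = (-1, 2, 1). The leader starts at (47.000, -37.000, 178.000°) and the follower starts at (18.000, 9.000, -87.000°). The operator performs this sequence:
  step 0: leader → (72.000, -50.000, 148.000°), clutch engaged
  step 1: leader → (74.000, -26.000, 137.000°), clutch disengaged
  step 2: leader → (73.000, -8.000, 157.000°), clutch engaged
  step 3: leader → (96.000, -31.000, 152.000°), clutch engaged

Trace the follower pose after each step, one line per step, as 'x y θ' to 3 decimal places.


step 0: Δleader=(25.000, -13.000, -30.000°), engaged; cmd=(36.500, -17.500, -119.000°) → follower=(54.500, -8.500, -206.000°)
step 1: Δleader=(2.000, 24.000, -11.000°), disengaged; cmd=(0,0,0) → follower holds at (54.500, -8.500, -206.000°)
step 2: Δleader=(-1.000, 18.000, 20.000°), engaged; cmd=(-2.500, 29.000, 81.000°) → follower=(52.000, 20.500, -125.000°)
step 3: Δleader=(23.000, -23.000, -5.000°), engaged; cmd=(33.500, -32.500, -19.000°) → follower=(85.500, -12.000, -144.000°)

54.500 -8.500 -206.000
54.500 -8.500 -206.000
52.000 20.500 -125.000
85.500 -12.000 -144.000


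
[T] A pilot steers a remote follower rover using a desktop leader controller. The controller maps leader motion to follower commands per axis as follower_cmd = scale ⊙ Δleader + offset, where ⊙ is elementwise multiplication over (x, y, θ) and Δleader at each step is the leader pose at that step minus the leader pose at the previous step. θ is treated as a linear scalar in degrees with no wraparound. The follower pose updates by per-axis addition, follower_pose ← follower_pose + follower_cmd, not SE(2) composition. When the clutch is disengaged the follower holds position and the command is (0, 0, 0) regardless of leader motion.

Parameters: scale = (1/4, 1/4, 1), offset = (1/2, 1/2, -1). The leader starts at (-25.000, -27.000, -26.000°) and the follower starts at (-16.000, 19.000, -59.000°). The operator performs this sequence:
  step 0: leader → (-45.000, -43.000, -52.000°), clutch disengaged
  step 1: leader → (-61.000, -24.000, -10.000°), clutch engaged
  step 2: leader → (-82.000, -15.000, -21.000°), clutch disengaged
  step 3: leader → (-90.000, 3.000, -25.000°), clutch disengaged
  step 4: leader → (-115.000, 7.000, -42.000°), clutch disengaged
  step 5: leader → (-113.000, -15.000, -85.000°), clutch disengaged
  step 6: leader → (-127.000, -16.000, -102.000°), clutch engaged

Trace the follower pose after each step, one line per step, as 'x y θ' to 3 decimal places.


step 0: Δleader=(-20.000, -16.000, -26.000°), disengaged; cmd=(0,0,0) → follower holds at (-16.000, 19.000, -59.000°)
step 1: Δleader=(-16.000, 19.000, 42.000°), engaged; cmd=(-3.500, 5.250, 41.000°) → follower=(-19.500, 24.250, -18.000°)
step 2: Δleader=(-21.000, 9.000, -11.000°), disengaged; cmd=(0,0,0) → follower holds at (-19.500, 24.250, -18.000°)
step 3: Δleader=(-8.000, 18.000, -4.000°), disengaged; cmd=(0,0,0) → follower holds at (-19.500, 24.250, -18.000°)
step 4: Δleader=(-25.000, 4.000, -17.000°), disengaged; cmd=(0,0,0) → follower holds at (-19.500, 24.250, -18.000°)
step 5: Δleader=(2.000, -22.000, -43.000°), disengaged; cmd=(0,0,0) → follower holds at (-19.500, 24.250, -18.000°)
step 6: Δleader=(-14.000, -1.000, -17.000°), engaged; cmd=(-3.000, 0.250, -18.000°) → follower=(-22.500, 24.500, -36.000°)

-16.000 19.000 -59.000
-19.500 24.250 -18.000
-19.500 24.250 -18.000
-19.500 24.250 -18.000
-19.500 24.250 -18.000
-19.500 24.250 -18.000
-22.500 24.500 -36.000


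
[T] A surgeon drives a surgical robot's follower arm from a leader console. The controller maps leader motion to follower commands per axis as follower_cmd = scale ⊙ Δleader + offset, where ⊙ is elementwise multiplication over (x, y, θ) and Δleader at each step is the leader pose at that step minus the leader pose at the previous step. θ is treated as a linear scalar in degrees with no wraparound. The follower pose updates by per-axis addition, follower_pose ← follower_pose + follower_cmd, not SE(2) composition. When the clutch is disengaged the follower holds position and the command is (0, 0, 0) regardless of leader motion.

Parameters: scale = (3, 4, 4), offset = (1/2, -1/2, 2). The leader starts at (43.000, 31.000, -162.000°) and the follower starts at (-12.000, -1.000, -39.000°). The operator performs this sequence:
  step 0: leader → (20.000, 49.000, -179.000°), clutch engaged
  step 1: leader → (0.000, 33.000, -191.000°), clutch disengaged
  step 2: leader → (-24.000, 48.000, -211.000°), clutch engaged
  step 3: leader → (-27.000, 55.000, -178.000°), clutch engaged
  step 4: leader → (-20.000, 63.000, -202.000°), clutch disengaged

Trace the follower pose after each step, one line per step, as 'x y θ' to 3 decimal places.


step 0: Δleader=(-23.000, 18.000, -17.000°), engaged; cmd=(-68.500, 71.500, -66.000°) → follower=(-80.500, 70.500, -105.000°)
step 1: Δleader=(-20.000, -16.000, -12.000°), disengaged; cmd=(0,0,0) → follower holds at (-80.500, 70.500, -105.000°)
step 2: Δleader=(-24.000, 15.000, -20.000°), engaged; cmd=(-71.500, 59.500, -78.000°) → follower=(-152.000, 130.000, -183.000°)
step 3: Δleader=(-3.000, 7.000, 33.000°), engaged; cmd=(-8.500, 27.500, 134.000°) → follower=(-160.500, 157.500, -49.000°)
step 4: Δleader=(7.000, 8.000, -24.000°), disengaged; cmd=(0,0,0) → follower holds at (-160.500, 157.500, -49.000°)

-80.500 70.500 -105.000
-80.500 70.500 -105.000
-152.000 130.000 -183.000
-160.500 157.500 -49.000
-160.500 157.500 -49.000


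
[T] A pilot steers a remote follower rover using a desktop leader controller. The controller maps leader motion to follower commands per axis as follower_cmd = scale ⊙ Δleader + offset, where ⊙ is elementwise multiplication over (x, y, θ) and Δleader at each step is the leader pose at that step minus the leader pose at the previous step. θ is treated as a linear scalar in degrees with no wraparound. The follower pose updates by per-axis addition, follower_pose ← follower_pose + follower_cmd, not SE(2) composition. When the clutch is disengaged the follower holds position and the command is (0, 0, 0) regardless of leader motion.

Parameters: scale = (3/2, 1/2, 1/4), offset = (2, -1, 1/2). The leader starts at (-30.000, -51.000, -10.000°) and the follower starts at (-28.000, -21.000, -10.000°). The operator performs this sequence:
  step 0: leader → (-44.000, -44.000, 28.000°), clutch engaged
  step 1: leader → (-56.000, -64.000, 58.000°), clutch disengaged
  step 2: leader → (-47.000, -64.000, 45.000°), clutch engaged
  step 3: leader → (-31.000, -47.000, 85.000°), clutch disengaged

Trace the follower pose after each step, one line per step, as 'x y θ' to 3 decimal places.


step 0: Δleader=(-14.000, 7.000, 38.000°), engaged; cmd=(-19.000, 2.500, 10.000°) → follower=(-47.000, -18.500, 0.000°)
step 1: Δleader=(-12.000, -20.000, 30.000°), disengaged; cmd=(0,0,0) → follower holds at (-47.000, -18.500, 0.000°)
step 2: Δleader=(9.000, 0.000, -13.000°), engaged; cmd=(15.500, -1.000, -2.750°) → follower=(-31.500, -19.500, -2.750°)
step 3: Δleader=(16.000, 17.000, 40.000°), disengaged; cmd=(0,0,0) → follower holds at (-31.500, -19.500, -2.750°)

-47.000 -18.500 0.000
-47.000 -18.500 0.000
-31.500 -19.500 -2.750
-31.500 -19.500 -2.750


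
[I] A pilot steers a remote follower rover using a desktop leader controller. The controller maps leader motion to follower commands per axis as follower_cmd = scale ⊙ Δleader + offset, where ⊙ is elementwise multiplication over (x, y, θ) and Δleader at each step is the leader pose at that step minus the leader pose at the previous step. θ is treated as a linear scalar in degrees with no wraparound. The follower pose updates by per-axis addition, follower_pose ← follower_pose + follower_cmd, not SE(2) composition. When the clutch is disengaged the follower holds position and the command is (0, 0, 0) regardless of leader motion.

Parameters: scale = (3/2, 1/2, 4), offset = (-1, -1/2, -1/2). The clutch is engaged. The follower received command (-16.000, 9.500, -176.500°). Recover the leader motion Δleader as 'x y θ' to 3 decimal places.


axis x: (-16.000 − -1) / (3/2) = -10.000
axis y: (9.500 − -1/2) / (1/2) = 20.000
axis θ: (-176.500 − -1/2) / (4) = -44.000

-10.000 20.000 -44.000


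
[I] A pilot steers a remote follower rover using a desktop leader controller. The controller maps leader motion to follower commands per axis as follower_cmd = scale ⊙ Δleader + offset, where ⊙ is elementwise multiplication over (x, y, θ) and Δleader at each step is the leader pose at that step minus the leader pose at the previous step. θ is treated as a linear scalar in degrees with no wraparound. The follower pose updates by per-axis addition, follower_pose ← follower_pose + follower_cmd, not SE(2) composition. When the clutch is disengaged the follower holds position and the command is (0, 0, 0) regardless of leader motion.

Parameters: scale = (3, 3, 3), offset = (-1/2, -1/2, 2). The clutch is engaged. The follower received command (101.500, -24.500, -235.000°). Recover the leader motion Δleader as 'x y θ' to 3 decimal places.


axis x: (101.500 − -1/2) / (3) = 34.000
axis y: (-24.500 − -1/2) / (3) = -8.000
axis θ: (-235.000 − 2) / (3) = -79.000

34.000 -8.000 -79.000


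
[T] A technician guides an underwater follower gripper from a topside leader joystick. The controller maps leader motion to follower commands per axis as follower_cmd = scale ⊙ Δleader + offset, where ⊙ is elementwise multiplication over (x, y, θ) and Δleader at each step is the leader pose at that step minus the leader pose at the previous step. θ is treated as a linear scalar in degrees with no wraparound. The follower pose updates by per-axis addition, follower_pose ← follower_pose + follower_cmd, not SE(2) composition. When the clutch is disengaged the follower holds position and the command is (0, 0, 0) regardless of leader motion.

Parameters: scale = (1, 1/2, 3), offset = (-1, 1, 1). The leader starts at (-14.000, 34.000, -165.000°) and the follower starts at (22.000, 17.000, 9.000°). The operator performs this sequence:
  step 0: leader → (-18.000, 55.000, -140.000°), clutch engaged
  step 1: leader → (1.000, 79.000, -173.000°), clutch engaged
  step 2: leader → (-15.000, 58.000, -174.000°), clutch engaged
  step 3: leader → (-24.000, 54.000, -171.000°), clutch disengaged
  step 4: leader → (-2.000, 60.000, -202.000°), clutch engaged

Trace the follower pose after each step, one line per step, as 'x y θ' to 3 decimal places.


17.000 28.500 85.000
35.000 41.500 -13.000
18.000 32.000 -15.000
18.000 32.000 -15.000
39.000 36.000 -107.000

step 0: Δleader=(-4.000, 21.000, 25.000°), engaged; cmd=(-5.000, 11.500, 76.000°) → follower=(17.000, 28.500, 85.000°)
step 1: Δleader=(19.000, 24.000, -33.000°), engaged; cmd=(18.000, 13.000, -98.000°) → follower=(35.000, 41.500, -13.000°)
step 2: Δleader=(-16.000, -21.000, -1.000°), engaged; cmd=(-17.000, -9.500, -2.000°) → follower=(18.000, 32.000, -15.000°)
step 3: Δleader=(-9.000, -4.000, 3.000°), disengaged; cmd=(0,0,0) → follower holds at (18.000, 32.000, -15.000°)
step 4: Δleader=(22.000, 6.000, -31.000°), engaged; cmd=(21.000, 4.000, -92.000°) → follower=(39.000, 36.000, -107.000°)


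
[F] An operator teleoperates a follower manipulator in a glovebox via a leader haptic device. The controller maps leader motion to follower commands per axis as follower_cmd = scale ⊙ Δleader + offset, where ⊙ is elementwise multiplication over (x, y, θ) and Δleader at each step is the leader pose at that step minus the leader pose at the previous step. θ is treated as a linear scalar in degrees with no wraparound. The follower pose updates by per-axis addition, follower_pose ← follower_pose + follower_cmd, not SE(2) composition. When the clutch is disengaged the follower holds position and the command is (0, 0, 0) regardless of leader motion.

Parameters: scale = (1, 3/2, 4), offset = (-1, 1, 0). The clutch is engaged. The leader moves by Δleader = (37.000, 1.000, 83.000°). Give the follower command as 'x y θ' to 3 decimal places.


axis x: 1·37.000 + -1 = 36.000
axis y: 3/2·1.000 + 1 = 2.500
axis θ: 4·83.000 + 0 = 332.000

36.000 2.500 332.000


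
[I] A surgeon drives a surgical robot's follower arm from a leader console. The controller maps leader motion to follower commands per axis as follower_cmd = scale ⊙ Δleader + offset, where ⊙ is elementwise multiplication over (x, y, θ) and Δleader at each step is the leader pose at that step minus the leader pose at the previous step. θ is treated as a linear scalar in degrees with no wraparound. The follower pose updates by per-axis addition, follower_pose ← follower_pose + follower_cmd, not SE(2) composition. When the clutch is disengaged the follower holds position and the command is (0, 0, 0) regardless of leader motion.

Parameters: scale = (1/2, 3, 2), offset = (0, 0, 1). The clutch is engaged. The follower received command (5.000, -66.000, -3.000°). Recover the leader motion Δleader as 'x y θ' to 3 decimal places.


10.000 -22.000 -2.000

axis x: (5.000 − 0) / (1/2) = 10.000
axis y: (-66.000 − 0) / (3) = -22.000
axis θ: (-3.000 − 1) / (2) = -2.000


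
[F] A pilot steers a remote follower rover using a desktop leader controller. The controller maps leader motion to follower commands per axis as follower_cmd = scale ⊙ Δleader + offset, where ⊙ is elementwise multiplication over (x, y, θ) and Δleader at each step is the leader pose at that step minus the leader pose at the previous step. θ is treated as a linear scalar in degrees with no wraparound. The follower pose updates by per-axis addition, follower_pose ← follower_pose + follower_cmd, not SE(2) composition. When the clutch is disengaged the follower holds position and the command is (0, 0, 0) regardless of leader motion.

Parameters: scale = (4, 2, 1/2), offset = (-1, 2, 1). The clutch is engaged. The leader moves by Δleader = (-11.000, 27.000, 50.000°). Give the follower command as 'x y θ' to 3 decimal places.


axis x: 4·-11.000 + -1 = -45.000
axis y: 2·27.000 + 2 = 56.000
axis θ: 1/2·50.000 + 1 = 26.000

-45.000 56.000 26.000


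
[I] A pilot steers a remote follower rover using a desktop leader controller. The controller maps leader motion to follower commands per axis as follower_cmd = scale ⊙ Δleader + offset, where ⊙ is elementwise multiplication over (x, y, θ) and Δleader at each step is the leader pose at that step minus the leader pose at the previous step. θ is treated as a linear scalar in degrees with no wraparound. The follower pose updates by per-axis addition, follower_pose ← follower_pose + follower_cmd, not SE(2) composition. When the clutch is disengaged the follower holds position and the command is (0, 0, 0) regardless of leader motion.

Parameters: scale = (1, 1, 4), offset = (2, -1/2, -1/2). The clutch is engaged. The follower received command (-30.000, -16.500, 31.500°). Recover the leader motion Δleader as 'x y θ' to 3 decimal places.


axis x: (-30.000 − 2) / (1) = -32.000
axis y: (-16.500 − -1/2) / (1) = -16.000
axis θ: (31.500 − -1/2) / (4) = 8.000

-32.000 -16.000 8.000


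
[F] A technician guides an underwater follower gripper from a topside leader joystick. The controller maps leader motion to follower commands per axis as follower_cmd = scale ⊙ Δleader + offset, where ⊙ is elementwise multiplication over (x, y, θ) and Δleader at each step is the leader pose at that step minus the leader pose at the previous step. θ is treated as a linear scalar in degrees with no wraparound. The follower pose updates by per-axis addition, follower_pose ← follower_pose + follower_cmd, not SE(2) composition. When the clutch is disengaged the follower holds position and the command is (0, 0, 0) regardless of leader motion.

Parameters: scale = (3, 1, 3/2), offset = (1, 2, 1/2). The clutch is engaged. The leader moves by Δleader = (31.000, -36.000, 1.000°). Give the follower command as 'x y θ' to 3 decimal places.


axis x: 3·31.000 + 1 = 94.000
axis y: 1·-36.000 + 2 = -34.000
axis θ: 3/2·1.000 + 1/2 = 2.000

94.000 -34.000 2.000


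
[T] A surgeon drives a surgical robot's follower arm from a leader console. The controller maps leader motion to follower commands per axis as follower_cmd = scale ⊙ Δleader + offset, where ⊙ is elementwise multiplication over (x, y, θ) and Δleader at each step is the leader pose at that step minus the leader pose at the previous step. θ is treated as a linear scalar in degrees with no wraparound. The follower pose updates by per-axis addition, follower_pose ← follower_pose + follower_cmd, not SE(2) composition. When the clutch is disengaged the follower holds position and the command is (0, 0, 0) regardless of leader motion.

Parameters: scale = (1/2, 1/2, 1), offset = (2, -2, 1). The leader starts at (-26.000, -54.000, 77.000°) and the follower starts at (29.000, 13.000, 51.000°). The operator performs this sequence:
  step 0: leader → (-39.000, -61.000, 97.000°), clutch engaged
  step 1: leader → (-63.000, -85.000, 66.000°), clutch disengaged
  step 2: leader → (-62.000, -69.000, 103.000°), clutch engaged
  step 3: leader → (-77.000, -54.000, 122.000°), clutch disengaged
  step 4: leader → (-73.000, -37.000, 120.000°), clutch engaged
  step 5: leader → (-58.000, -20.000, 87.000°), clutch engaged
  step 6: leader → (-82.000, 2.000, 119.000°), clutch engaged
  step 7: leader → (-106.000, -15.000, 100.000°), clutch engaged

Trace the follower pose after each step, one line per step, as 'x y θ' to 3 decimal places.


step 0: Δleader=(-13.000, -7.000, 20.000°), engaged; cmd=(-4.500, -5.500, 21.000°) → follower=(24.500, 7.500, 72.000°)
step 1: Δleader=(-24.000, -24.000, -31.000°), disengaged; cmd=(0,0,0) → follower holds at (24.500, 7.500, 72.000°)
step 2: Δleader=(1.000, 16.000, 37.000°), engaged; cmd=(2.500, 6.000, 38.000°) → follower=(27.000, 13.500, 110.000°)
step 3: Δleader=(-15.000, 15.000, 19.000°), disengaged; cmd=(0,0,0) → follower holds at (27.000, 13.500, 110.000°)
step 4: Δleader=(4.000, 17.000, -2.000°), engaged; cmd=(4.000, 6.500, -1.000°) → follower=(31.000, 20.000, 109.000°)
step 5: Δleader=(15.000, 17.000, -33.000°), engaged; cmd=(9.500, 6.500, -32.000°) → follower=(40.500, 26.500, 77.000°)
step 6: Δleader=(-24.000, 22.000, 32.000°), engaged; cmd=(-10.000, 9.000, 33.000°) → follower=(30.500, 35.500, 110.000°)
step 7: Δleader=(-24.000, -17.000, -19.000°), engaged; cmd=(-10.000, -10.500, -18.000°) → follower=(20.500, 25.000, 92.000°)

24.500 7.500 72.000
24.500 7.500 72.000
27.000 13.500 110.000
27.000 13.500 110.000
31.000 20.000 109.000
40.500 26.500 77.000
30.500 35.500 110.000
20.500 25.000 92.000


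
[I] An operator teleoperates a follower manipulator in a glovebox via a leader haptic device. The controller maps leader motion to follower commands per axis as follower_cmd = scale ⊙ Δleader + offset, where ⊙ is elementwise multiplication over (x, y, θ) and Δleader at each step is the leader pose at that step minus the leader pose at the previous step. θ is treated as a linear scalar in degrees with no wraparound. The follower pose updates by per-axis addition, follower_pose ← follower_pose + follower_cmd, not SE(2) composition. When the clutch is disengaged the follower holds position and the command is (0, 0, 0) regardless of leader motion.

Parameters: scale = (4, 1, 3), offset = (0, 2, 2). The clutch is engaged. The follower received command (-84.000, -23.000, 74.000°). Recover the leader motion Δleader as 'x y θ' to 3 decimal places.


axis x: (-84.000 − 0) / (4) = -21.000
axis y: (-23.000 − 2) / (1) = -25.000
axis θ: (74.000 − 2) / (3) = 24.000

-21.000 -25.000 24.000


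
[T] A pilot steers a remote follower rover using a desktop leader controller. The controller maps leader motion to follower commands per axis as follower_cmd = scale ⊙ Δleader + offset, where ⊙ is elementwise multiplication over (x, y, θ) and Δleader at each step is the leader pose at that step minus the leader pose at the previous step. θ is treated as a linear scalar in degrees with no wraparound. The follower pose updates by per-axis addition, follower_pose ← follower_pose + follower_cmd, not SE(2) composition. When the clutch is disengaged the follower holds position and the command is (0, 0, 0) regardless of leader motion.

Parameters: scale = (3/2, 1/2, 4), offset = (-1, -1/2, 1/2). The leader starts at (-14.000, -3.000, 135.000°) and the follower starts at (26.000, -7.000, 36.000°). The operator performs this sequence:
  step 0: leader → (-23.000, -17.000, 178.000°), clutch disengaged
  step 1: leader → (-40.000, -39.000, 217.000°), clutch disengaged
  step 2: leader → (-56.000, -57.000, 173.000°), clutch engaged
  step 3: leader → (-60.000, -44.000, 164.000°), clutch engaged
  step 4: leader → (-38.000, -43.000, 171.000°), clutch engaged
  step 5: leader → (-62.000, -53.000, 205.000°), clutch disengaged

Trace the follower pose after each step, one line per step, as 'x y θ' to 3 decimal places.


step 0: Δleader=(-9.000, -14.000, 43.000°), disengaged; cmd=(0,0,0) → follower holds at (26.000, -7.000, 36.000°)
step 1: Δleader=(-17.000, -22.000, 39.000°), disengaged; cmd=(0,0,0) → follower holds at (26.000, -7.000, 36.000°)
step 2: Δleader=(-16.000, -18.000, -44.000°), engaged; cmd=(-25.000, -9.500, -175.500°) → follower=(1.000, -16.500, -139.500°)
step 3: Δleader=(-4.000, 13.000, -9.000°), engaged; cmd=(-7.000, 6.000, -35.500°) → follower=(-6.000, -10.500, -175.000°)
step 4: Δleader=(22.000, 1.000, 7.000°), engaged; cmd=(32.000, 0.000, 28.500°) → follower=(26.000, -10.500, -146.500°)
step 5: Δleader=(-24.000, -10.000, 34.000°), disengaged; cmd=(0,0,0) → follower holds at (26.000, -10.500, -146.500°)

26.000 -7.000 36.000
26.000 -7.000 36.000
1.000 -16.500 -139.500
-6.000 -10.500 -175.000
26.000 -10.500 -146.500
26.000 -10.500 -146.500


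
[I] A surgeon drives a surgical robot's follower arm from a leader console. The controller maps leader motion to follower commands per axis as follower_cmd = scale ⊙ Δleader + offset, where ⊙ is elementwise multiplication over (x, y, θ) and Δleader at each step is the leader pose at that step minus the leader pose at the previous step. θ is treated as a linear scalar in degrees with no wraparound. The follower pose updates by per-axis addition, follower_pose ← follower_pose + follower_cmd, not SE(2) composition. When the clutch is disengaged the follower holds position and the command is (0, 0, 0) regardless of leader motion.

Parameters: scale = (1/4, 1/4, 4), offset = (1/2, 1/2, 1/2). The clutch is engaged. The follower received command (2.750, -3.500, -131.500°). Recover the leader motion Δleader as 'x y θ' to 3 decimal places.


axis x: (2.750 − 1/2) / (1/4) = 9.000
axis y: (-3.500 − 1/2) / (1/4) = -16.000
axis θ: (-131.500 − 1/2) / (4) = -33.000

9.000 -16.000 -33.000


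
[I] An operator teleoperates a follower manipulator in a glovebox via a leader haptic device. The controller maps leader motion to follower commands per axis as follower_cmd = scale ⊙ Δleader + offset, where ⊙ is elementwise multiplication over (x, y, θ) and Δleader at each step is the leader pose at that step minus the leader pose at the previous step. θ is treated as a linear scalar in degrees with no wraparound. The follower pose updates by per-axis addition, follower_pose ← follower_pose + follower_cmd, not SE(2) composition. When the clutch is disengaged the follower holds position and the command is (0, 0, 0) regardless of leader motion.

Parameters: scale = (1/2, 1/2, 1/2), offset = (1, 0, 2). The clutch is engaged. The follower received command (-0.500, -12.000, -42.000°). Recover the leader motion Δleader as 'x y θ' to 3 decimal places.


-3.000 -24.000 -88.000

axis x: (-0.500 − 1) / (1/2) = -3.000
axis y: (-12.000 − 0) / (1/2) = -24.000
axis θ: (-42.000 − 2) / (1/2) = -88.000


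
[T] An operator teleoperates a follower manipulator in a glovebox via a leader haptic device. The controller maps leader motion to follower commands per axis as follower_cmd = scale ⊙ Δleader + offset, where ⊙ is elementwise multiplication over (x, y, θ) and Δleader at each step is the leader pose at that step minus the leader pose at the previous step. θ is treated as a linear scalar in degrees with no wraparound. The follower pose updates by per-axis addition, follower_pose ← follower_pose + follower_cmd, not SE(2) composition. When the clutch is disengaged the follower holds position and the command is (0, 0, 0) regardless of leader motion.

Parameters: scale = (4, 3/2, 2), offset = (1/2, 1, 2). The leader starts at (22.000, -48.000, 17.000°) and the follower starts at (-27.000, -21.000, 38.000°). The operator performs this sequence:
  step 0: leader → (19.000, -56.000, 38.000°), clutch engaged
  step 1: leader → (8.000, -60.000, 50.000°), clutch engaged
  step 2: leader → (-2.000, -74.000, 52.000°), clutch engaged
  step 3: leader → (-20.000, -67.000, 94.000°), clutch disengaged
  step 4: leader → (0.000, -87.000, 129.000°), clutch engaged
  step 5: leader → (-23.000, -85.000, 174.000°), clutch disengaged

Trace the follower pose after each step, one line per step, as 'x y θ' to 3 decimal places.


step 0: Δleader=(-3.000, -8.000, 21.000°), engaged; cmd=(-11.500, -11.000, 44.000°) → follower=(-38.500, -32.000, 82.000°)
step 1: Δleader=(-11.000, -4.000, 12.000°), engaged; cmd=(-43.500, -5.000, 26.000°) → follower=(-82.000, -37.000, 108.000°)
step 2: Δleader=(-10.000, -14.000, 2.000°), engaged; cmd=(-39.500, -20.000, 6.000°) → follower=(-121.500, -57.000, 114.000°)
step 3: Δleader=(-18.000, 7.000, 42.000°), disengaged; cmd=(0,0,0) → follower holds at (-121.500, -57.000, 114.000°)
step 4: Δleader=(20.000, -20.000, 35.000°), engaged; cmd=(80.500, -29.000, 72.000°) → follower=(-41.000, -86.000, 186.000°)
step 5: Δleader=(-23.000, 2.000, 45.000°), disengaged; cmd=(0,0,0) → follower holds at (-41.000, -86.000, 186.000°)

-38.500 -32.000 82.000
-82.000 -37.000 108.000
-121.500 -57.000 114.000
-121.500 -57.000 114.000
-41.000 -86.000 186.000
-41.000 -86.000 186.000


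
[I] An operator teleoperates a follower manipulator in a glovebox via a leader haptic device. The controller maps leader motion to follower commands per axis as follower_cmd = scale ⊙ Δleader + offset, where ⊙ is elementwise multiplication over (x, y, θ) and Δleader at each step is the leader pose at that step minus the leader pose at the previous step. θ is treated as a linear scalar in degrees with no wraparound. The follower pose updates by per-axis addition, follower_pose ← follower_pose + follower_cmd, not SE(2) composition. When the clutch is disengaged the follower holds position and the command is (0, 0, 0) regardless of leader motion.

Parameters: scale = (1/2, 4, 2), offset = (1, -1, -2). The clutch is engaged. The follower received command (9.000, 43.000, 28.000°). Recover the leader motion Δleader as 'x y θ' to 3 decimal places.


axis x: (9.000 − 1) / (1/2) = 16.000
axis y: (43.000 − -1) / (4) = 11.000
axis θ: (28.000 − -2) / (2) = 15.000

16.000 11.000 15.000


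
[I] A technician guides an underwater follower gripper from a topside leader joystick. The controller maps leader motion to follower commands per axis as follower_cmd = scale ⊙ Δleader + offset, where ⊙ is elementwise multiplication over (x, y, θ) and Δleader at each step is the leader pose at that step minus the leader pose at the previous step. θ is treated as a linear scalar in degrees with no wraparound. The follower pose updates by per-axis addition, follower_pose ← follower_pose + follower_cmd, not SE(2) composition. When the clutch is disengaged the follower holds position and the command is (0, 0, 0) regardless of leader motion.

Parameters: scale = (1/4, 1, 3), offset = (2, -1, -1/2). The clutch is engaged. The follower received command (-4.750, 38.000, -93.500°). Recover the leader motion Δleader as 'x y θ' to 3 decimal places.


-27.000 39.000 -31.000

axis x: (-4.750 − 2) / (1/4) = -27.000
axis y: (38.000 − -1) / (1) = 39.000
axis θ: (-93.500 − -1/2) / (3) = -31.000


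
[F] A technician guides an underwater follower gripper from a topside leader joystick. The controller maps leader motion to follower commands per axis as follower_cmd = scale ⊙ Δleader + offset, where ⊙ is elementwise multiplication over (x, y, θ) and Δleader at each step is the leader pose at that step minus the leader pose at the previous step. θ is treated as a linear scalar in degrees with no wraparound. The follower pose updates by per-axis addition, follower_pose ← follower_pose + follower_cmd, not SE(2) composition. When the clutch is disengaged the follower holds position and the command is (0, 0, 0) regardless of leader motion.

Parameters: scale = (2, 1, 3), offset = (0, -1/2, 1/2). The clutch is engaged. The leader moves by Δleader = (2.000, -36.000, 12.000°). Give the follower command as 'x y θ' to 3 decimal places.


axis x: 2·2.000 + 0 = 4.000
axis y: 1·-36.000 + -1/2 = -36.500
axis θ: 3·12.000 + 1/2 = 36.500

4.000 -36.500 36.500


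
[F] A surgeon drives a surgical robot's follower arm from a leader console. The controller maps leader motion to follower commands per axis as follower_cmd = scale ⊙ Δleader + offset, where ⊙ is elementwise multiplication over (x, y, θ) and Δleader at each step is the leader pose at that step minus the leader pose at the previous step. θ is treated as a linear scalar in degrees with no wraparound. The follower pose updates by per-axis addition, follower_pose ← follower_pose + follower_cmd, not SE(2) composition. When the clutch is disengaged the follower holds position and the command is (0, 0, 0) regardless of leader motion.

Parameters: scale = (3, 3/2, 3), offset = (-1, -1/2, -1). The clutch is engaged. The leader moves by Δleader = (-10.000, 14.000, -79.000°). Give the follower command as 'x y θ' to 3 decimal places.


-31.000 20.500 -238.000

axis x: 3·-10.000 + -1 = -31.000
axis y: 3/2·14.000 + -1/2 = 20.500
axis θ: 3·-79.000 + -1 = -238.000


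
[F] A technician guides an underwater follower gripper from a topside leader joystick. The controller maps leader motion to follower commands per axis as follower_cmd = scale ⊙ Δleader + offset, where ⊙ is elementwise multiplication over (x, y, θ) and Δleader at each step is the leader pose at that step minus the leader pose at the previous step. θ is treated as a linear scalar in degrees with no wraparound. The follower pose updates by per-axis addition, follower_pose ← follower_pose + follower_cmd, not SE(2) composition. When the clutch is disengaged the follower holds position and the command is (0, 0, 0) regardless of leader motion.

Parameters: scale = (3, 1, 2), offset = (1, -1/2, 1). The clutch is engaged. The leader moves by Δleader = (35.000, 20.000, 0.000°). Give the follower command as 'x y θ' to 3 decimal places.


axis x: 3·35.000 + 1 = 106.000
axis y: 1·20.000 + -1/2 = 19.500
axis θ: 2·0.000 + 1 = 1.000

106.000 19.500 1.000


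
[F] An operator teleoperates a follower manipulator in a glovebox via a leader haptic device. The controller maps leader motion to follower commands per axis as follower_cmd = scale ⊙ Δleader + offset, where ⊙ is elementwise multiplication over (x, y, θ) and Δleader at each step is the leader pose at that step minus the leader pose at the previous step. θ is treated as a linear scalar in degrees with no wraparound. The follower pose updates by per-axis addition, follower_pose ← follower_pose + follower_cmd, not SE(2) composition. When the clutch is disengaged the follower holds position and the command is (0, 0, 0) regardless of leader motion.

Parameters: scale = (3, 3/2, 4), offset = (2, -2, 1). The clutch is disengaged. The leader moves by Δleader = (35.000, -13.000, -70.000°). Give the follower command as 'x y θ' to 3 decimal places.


clutch disengaged → follower holds; cmd = (0, 0, 0)

0.000 0.000 0.000


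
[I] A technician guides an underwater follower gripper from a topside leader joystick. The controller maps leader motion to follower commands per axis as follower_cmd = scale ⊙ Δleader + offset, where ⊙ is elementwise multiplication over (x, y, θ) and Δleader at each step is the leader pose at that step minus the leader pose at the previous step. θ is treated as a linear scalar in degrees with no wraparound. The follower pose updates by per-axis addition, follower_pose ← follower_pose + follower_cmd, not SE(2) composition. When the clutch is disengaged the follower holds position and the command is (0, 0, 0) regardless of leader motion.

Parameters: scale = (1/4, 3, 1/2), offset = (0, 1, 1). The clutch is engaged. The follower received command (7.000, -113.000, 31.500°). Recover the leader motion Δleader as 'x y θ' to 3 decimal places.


28.000 -38.000 61.000

axis x: (7.000 − 0) / (1/4) = 28.000
axis y: (-113.000 − 1) / (3) = -38.000
axis θ: (31.500 − 1) / (1/2) = 61.000


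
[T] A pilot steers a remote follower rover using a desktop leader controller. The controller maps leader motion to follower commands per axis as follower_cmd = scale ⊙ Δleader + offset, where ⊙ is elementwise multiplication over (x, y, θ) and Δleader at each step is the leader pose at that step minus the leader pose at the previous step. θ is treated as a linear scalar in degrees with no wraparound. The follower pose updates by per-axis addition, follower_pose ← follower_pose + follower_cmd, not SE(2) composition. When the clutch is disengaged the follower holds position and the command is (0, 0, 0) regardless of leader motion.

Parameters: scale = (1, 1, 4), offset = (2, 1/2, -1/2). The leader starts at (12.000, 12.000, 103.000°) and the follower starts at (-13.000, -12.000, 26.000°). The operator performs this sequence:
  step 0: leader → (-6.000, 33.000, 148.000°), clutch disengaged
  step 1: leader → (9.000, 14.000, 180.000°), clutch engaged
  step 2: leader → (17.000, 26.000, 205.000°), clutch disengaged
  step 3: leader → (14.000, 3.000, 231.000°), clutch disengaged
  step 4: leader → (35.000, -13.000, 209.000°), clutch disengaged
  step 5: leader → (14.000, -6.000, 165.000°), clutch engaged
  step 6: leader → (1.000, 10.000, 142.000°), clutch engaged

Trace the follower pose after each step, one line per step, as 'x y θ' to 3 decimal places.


-13.000 -12.000 26.000
4.000 -30.500 153.500
4.000 -30.500 153.500
4.000 -30.500 153.500
4.000 -30.500 153.500
-15.000 -23.000 -23.000
-26.000 -6.500 -115.500

step 0: Δleader=(-18.000, 21.000, 45.000°), disengaged; cmd=(0,0,0) → follower holds at (-13.000, -12.000, 26.000°)
step 1: Δleader=(15.000, -19.000, 32.000°), engaged; cmd=(17.000, -18.500, 127.500°) → follower=(4.000, -30.500, 153.500°)
step 2: Δleader=(8.000, 12.000, 25.000°), disengaged; cmd=(0,0,0) → follower holds at (4.000, -30.500, 153.500°)
step 3: Δleader=(-3.000, -23.000, 26.000°), disengaged; cmd=(0,0,0) → follower holds at (4.000, -30.500, 153.500°)
step 4: Δleader=(21.000, -16.000, -22.000°), disengaged; cmd=(0,0,0) → follower holds at (4.000, -30.500, 153.500°)
step 5: Δleader=(-21.000, 7.000, -44.000°), engaged; cmd=(-19.000, 7.500, -176.500°) → follower=(-15.000, -23.000, -23.000°)
step 6: Δleader=(-13.000, 16.000, -23.000°), engaged; cmd=(-11.000, 16.500, -92.500°) → follower=(-26.000, -6.500, -115.500°)


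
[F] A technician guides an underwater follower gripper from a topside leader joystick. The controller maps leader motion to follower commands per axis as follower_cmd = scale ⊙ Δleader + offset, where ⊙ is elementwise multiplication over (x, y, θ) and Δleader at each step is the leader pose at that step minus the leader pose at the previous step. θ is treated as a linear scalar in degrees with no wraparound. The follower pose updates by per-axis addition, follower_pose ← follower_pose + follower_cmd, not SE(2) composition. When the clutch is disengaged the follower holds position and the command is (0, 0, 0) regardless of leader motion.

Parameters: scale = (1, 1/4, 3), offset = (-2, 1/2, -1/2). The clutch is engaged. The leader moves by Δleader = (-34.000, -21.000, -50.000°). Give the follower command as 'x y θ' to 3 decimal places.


axis x: 1·-34.000 + -2 = -36.000
axis y: 1/4·-21.000 + 1/2 = -4.750
axis θ: 3·-50.000 + -1/2 = -150.500

-36.000 -4.750 -150.500
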